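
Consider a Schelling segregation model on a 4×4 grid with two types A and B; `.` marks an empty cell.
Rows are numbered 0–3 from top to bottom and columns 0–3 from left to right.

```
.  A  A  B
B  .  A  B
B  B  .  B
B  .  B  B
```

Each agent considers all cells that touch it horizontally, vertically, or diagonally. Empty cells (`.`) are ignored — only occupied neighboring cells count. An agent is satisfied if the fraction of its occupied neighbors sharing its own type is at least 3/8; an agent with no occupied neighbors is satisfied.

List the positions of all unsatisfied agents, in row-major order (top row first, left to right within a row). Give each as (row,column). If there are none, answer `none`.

Row 0: (0,1)A 2/3 ok · (0,2)A 2/4 ok · (0,3)B 1/3 unhappy
Row 1: (1,0)B 2/3 ok · (1,2)A 2/6 unhappy · (1,3)B 2/4 ok
Row 2: (2,0)B 3/3 ok · (2,1)B 4/5 ok · (2,3)B 3/4 ok
Row 3: (3,0)B 2/2 ok · (3,2)B 3/3 ok · (3,3)B 2/2 ok

(0,3), (1,2)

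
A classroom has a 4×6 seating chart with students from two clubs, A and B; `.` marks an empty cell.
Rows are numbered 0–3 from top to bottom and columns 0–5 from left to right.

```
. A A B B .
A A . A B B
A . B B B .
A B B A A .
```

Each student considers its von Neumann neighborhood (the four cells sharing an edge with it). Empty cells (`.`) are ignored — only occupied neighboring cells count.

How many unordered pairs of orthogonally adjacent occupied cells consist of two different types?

8

Scan each occupied cell's neighbors to the right and below so each pair is counted once.
Row 0: A(0,1)–A(0,2)= A(0,1)–A(1,1)= A(0,2)–B(0,3)≠ B(0,3)–B(0,4)= B(0,3)–A(1,3)≠ B(0,4)–B(1,4)=  → 2/6 unlike.
Row 1: A(1,0)–A(1,1)= A(1,0)–A(2,0)= A(1,3)–B(1,4)≠ A(1,3)–B(2,3)≠ B(1,4)–B(1,5)= B(1,4)–B(2,4)=  → 2/6 unlike.
Row 2: A(2,0)–A(3,0)= B(2,2)–B(2,3)= B(2,2)–B(3,2)= B(2,3)–B(2,4)= B(2,3)–A(3,3)≠ B(2,4)–A(3,4)≠  → 2/6 unlike.
Row 3: A(3,0)–B(3,1)≠ B(3,1)–B(3,2)= B(3,2)–A(3,3)≠ A(3,3)–A(3,4)=  → 2/4 unlike.
Total adjacent occupied pairs: 22; unlike-type pairs: 8.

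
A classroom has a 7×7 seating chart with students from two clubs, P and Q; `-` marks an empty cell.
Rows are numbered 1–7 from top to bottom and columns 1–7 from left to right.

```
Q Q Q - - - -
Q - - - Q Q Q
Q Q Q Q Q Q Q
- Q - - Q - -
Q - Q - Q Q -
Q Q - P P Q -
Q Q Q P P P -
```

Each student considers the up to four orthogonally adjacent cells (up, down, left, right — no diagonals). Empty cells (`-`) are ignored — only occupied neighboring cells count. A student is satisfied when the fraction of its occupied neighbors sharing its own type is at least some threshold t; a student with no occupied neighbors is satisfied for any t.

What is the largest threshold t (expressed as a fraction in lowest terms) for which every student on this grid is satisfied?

1/3

Row 1: (1,1)Q 2/2 · (1,2)Q 2/2 · (1,3)Q 1/1
Row 2: (2,1)Q 2/2 · (2,5)Q 2/2 · (2,6)Q 3/3 · (2,7)Q 2/2
Row 3: (3,1)Q 2/2 · (3,2)Q 3/3 · (3,3)Q 2/2 · (3,4)Q 2/2 · (3,5)Q 4/4 · (3,6)Q 3/3 · (3,7)Q 2/2
Row 4: (4,2)Q 1/1 · (4,5)Q 2/2
Row 5: (5,1)Q 1/1 · (5,3)Q — no occupied neighbors · (5,5)Q 2/3 · (5,6)Q 2/2
Row 6: (6,1)Q 3/3 · (6,2)Q 2/2 · (6,4)P 2/2 · (6,5)P 2/4 · (6,6)Q 1/3
Row 7: (7,1)Q 2/2 · (7,2)Q 3/3 · (7,3)Q 1/2 · (7,4)P 2/3 · (7,5)P 3/3 · (7,6)P 1/2
The smallest same-type fraction is 1/3 at (6,6), which reduces to 1/3. Any threshold above that leaves this student unsatisfied.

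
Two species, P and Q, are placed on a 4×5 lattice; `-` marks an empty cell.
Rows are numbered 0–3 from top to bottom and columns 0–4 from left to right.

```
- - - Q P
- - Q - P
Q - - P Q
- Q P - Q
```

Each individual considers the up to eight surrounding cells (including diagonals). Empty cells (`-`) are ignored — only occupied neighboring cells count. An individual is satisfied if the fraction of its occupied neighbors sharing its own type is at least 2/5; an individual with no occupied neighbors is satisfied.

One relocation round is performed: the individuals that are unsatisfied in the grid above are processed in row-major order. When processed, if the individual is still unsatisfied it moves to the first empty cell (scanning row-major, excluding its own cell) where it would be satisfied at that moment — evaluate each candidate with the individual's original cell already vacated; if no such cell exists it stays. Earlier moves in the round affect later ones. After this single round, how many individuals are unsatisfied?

1

Initially unsatisfied (in order): (0,3), (2,4).
  (0,3) → (0,0).
  (2,4) → (0,1).
Resulting grid:
Q Q - - P
- - Q - P
Q - - P -
- Q P - Q
Unsatisfied now: (3,4).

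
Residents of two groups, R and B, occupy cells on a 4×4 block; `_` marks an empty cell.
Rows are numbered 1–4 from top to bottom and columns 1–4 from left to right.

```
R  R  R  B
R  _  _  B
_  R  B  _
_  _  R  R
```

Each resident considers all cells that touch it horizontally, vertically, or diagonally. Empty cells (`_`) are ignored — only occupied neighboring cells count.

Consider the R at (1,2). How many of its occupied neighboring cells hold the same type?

Occupied neighbors of (1,2): (1,1)=R, (1,3)=R, (2,1)=R.
Same type (R): 3 of 3.

3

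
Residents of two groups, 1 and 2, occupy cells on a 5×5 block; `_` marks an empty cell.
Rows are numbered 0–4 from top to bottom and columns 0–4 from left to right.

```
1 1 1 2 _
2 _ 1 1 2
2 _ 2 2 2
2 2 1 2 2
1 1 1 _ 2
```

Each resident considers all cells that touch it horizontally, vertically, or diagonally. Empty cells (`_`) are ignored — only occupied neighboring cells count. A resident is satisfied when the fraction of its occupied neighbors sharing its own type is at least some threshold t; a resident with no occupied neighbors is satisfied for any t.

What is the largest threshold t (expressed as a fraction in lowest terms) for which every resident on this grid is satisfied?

1/4

(0,0)1 1/2
(0,1)1 3/4
(0,2)1 3/4
(0,3)2 1/4
(1,0)2 1/3
(1,2)1 3/6
(1,3)1 2/7
(1,4)2 3/4
(2,0)2 3/3
(2,2)2 3/6
(2,3)2 5/8
(2,4)2 4/5
(3,0)2 2/4
(3,1)2 3/7
(3,2)1 2/6
(3,3)2 5/7
(3,4)2 4/4
(4,0)1 1/3
(4,1)1 3/5
(4,2)1 2/4
(4,4)2 2/2
The smallest same-type fraction is 1/4 at (0,3), which reduces to 1/4. Any threshold above that leaves this resident unsatisfied.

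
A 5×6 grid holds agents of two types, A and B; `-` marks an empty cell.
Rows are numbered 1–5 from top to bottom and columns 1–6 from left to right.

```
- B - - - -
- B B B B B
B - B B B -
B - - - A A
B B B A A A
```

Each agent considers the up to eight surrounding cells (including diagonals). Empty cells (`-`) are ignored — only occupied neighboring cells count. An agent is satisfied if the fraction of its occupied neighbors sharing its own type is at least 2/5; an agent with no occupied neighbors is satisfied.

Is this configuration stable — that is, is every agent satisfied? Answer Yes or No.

Row 1: (1,2)B 2/2 satisfied
Row 2: (2,2)B 4/4 satisfied · (2,3)B 5/5 satisfied · (2,4)B 5/5 satisfied · (2,5)B 4/4 satisfied · (2,6)B 2/2 satisfied
Row 3: (3,1)B 2/2 satisfied · (3,3)B 4/4 satisfied · (3,4)B 5/6 satisfied · (3,5)B 4/6 satisfied
Row 4: (4,1)B 3/3 satisfied · (4,5)A 4/6 satisfied · (4,6)A 3/4 satisfied
Row 5: (5,1)B 2/2 satisfied · (5,2)B 3/3 satisfied · (5,3)B 1/2 satisfied · (5,4)A 2/3 satisfied · (5,5)A 4/4 satisfied · (5,6)A 3/3 satisfied
All meet the threshold, so the configuration is stable.

Yes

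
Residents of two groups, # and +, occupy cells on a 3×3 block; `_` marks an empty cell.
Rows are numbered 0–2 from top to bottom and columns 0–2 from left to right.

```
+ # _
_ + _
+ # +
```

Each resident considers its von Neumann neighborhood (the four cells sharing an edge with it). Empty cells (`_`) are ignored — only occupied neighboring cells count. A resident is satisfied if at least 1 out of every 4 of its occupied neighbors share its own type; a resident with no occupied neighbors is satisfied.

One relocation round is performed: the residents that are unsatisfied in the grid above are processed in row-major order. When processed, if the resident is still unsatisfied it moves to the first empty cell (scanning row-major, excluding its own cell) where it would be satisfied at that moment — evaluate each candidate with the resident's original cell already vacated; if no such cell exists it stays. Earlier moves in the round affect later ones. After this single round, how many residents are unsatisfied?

Initially unsatisfied (in order): (0,0), (0,1), (1,1), (2,0), (2,1), (2,2).
  (0,0) → (1,0).
  (0,1) → (0,2).
  (1,1): now satisfied by earlier moves; stays.
  (2,0): now satisfied by earlier moves; stays.
  (2,1) → (0,1).
  (2,2): now satisfied by earlier moves; stays.
Resulting grid:
_ # #
+ + _
+ _ +
All satisfied now.

0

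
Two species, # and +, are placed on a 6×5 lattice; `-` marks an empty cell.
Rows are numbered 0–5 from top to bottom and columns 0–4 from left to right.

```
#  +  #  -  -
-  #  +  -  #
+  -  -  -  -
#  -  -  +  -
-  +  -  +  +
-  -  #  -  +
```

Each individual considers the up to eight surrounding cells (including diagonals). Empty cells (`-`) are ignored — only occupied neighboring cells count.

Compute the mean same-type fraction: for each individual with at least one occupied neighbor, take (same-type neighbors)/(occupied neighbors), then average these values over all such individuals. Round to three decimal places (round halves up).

(0,0)# 1/2
(0,1)+ 1/4
(0,2)# 1/3
(1,1)# 2/5
(1,2)+ 1/3
(1,4)# — no occupied neighbors
(2,0)+ 0/2
(3,0)# 0/2
(3,3)+ 2/2
(4,1)+ 0/2
(4,3)+ 3/4
(4,4)+ 3/3
(5,2)# 0/2
(5,4)+ 2/2
Sum over 13 individuals: 1/2 + 1/4 + 1/3 + 2/5 + 1/3 + 0/2 + 0/2 + 2/2 + 0/2 + 3/4 + 3/3 + 0/2 + 2/2 = 167/30; mean = 167/30 ÷ 13 = 167/390 = 0.428205… → 0.428.

0.428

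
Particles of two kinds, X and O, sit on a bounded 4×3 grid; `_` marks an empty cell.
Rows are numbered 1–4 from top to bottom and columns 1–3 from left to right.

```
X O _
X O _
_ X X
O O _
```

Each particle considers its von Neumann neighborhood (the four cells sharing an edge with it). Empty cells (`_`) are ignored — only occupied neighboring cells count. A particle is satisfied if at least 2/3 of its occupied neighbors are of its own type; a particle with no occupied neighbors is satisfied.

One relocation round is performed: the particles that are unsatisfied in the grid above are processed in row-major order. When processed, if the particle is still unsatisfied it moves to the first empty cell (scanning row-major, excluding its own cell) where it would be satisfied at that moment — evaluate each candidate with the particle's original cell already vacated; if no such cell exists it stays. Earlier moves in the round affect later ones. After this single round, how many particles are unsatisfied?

2

Initially unsatisfied (in order): (1,1), (1,2), (2,1), (2,2), (3,2), (4,2).
  (1,1) → (3,1).
  (1,2): now satisfied by earlier moves; stays.
  (2,1): no empty cell satisfies it; stays.
  (2,2) → (1,3).
  (3,2): now satisfied by earlier moves; stays.
  (4,2): no empty cell satisfies it; stays.
Resulting grid:
_ O O
X _ _
X X X
O O _
Unsatisfied now: (4,1), (4,2).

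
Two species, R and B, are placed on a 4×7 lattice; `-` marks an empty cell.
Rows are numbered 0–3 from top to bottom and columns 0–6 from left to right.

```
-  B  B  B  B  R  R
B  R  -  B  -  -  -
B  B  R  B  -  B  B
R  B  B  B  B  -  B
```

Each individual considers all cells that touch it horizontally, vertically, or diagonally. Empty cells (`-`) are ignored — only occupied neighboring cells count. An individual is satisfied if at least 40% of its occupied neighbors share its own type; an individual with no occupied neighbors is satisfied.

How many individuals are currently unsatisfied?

(0,1)B 2/3 ✓
(0,2)B 3/4 ✓
(0,3)B 3/3 ✓
(0,4)B 2/3 ✓
(0,5)R 1/2 ✓
(0,6)R 1/1 ✓
(1,0)B 3/4 ✓
(1,1)R 1/6 ✗
(1,3)B 4/5 ✓
(2,0)B 3/5 ✓
(2,1)B 4/7 ✓
(2,2)R 1/7 ✗
(2,3)B 4/5 ✓
(2,5)B 3/3 ✓
(2,6)B 2/2 ✓
(3,0)R 0/3 ✗
(3,1)B 3/5 ✓
(3,2)B 4/5 ✓
(3,3)B 3/4 ✓
(3,4)B 3/3 ✓
(3,6)B 2/2 ✓
Unsatisfied: (1,1), (2,2), (3,0) — 3 in total.

3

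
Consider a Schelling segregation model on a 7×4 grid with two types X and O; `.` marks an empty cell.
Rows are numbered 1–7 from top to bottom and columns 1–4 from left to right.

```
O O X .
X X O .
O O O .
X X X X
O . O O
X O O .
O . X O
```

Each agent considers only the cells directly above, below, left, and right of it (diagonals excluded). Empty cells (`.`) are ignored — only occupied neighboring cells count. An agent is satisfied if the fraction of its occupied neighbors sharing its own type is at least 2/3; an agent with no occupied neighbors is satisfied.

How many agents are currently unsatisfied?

18

Row 1: (1,1)O 1/2 unhappy · (1,2)O 1/3 unhappy · (1,3)X 0/2 unhappy
Row 2: (2,1)X 1/3 unhappy · (2,2)X 1/4 unhappy · (2,3)O 1/3 unhappy
Row 3: (3,1)O 1/3 unhappy · (3,2)O 2/4 unhappy · (3,3)O 2/3 ok
Row 4: (4,1)X 1/3 unhappy · (4,2)X 2/3 ok · (4,3)X 2/4 unhappy · (4,4)X 1/2 unhappy
Row 5: (5,1)O 0/2 unhappy · (5,3)O 2/3 ok · (5,4)O 1/2 unhappy
Row 6: (6,1)X 0/3 unhappy · (6,2)O 1/2 unhappy · (6,3)O 2/3 ok
Row 7: (7,1)O 0/1 unhappy · (7,3)X 0/2 unhappy · (7,4)O 0/1 unhappy
Unsatisfied: (1,1), (1,2), (1,3), (2,1), (2,2), (2,3), (3,1), (3,2), (4,1), (4,3), (4,4), (5,1), (5,4), (6,1), (6,2), (7,1), (7,3), (7,4) — 18 in total.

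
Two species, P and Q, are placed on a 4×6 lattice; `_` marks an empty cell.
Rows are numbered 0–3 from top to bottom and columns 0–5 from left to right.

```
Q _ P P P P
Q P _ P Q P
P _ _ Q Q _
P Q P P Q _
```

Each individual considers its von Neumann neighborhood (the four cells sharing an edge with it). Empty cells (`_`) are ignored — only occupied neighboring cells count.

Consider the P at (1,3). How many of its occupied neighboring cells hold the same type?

1

Occupied neighbors of (1,3): (0,3)=P, (2,3)=Q, (1,4)=Q.
Same type (P): 1 of 3.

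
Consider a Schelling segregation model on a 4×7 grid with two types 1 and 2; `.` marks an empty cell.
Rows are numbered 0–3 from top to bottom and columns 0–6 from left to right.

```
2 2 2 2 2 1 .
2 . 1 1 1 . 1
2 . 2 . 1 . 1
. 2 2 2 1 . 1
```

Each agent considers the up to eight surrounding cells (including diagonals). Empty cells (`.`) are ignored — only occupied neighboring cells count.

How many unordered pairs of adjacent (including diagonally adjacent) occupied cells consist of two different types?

Scan each occupied cell's neighbors to the right and below (and the two forward diagonals) so each pair is counted once.
From row 0: 9 unlike of 17 pairs (running 9/17).
From row 1: 2 unlike of 8 pairs (running 11/25).
From row 2: 1 unlike of 7 pairs (running 12/32).
From row 3: 1 unlike of 3 pairs (running 13/35).
Total adjacent occupied pairs: 35; unlike-type pairs: 13.

13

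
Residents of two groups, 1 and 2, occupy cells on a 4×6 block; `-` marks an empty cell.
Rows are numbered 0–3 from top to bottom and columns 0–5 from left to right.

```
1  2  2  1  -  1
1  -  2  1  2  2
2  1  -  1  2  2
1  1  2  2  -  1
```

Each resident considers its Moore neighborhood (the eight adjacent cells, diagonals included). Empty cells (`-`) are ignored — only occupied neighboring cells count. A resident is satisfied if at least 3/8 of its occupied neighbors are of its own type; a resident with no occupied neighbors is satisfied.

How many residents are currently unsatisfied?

(0,0)1 1/2 satisfied
(0,1)2 2/4 satisfied
(0,2)2 2/4 satisfied
(0,3)1 1/4 not
(0,5)1 0/2 not
(1,0)1 2/4 satisfied
(1,2)2 2/6 not
(1,3)1 2/6 not
(1,4)2 3/7 satisfied
(1,5)2 3/4 satisfied
(2,0)2 0/4 not
(2,1)1 3/6 satisfied
(2,3)1 1/6 not
(2,4)2 4/7 satisfied
(2,5)2 3/4 satisfied
(3,0)1 2/3 satisfied
(3,1)1 2/4 satisfied
(3,2)2 1/4 not
(3,3)2 2/3 satisfied
(3,5)1 0/2 not
Unsatisfied: (0,3), (0,5), (1,2), (1,3), (2,0), (2,3), (3,2), (3,5) — 8 in total.

8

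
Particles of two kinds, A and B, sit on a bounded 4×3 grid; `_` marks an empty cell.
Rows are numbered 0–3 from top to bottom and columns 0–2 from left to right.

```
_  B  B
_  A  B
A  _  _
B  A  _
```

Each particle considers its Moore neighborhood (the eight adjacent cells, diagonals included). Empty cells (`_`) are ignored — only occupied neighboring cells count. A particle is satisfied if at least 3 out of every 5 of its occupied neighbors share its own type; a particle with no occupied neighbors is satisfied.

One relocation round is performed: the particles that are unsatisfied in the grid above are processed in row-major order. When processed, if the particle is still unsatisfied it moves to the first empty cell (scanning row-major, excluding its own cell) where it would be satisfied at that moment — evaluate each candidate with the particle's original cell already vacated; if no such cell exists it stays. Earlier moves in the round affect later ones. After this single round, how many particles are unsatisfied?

Initially unsatisfied (in order): (1,1), (3,0), (3,1).
  (1,1) → (3,2).
  (3,0) → (0,0).
  (3,1): now satisfied by earlier moves; stays.
Resulting grid:
B B B
_ _ B
A _ _
_ A A
All satisfied now.

0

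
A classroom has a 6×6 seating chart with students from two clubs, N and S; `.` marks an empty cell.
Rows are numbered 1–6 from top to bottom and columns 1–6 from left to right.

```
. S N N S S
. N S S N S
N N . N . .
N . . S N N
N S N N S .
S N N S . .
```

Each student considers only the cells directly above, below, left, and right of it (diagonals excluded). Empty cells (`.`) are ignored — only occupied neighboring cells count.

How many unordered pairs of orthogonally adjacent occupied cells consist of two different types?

22

Scan each occupied cell's neighbors to the right and below so each pair is counted once.
Row 1: S(1,2)–N(1,3)≠ S(1,2)–N(2,2)≠ N(1,3)–N(1,4)= N(1,3)–S(2,3)≠ N(1,4)–S(1,5)≠ N(1,4)–S(2,4)≠ S(1,5)–S(1,6)= S(1,5)–N(2,5)≠ S(1,6)–S(2,6)=  → 6/9 unlike.
Row 2: N(2,2)–S(2,3)≠ N(2,2)–N(3,2)= S(2,3)–S(2,4)= S(2,4)–N(2,5)≠ S(2,4)–N(3,4)≠ N(2,5)–S(2,6)≠  → 4/6 unlike.
Row 3: N(3,1)–N(3,2)= N(3,1)–N(4,1)= N(3,4)–S(4,4)≠  → 1/3 unlike.
Row 4: N(4,1)–N(5,1)= S(4,4)–N(4,5)≠ S(4,4)–N(5,4)≠ N(4,5)–N(4,6)= N(4,5)–S(5,5)≠  → 3/5 unlike.
Row 5: N(5,1)–S(5,2)≠ N(5,1)–S(6,1)≠ S(5,2)–N(5,3)≠ S(5,2)–N(6,2)≠ N(5,3)–N(5,4)= N(5,3)–N(6,3)= N(5,4)–S(5,5)≠ N(5,4)–S(6,4)≠  → 6/8 unlike.
Row 6: S(6,1)–N(6,2)≠ N(6,2)–N(6,3)= N(6,3)–S(6,4)≠  → 2/3 unlike.
Total adjacent occupied pairs: 34; unlike-type pairs: 22.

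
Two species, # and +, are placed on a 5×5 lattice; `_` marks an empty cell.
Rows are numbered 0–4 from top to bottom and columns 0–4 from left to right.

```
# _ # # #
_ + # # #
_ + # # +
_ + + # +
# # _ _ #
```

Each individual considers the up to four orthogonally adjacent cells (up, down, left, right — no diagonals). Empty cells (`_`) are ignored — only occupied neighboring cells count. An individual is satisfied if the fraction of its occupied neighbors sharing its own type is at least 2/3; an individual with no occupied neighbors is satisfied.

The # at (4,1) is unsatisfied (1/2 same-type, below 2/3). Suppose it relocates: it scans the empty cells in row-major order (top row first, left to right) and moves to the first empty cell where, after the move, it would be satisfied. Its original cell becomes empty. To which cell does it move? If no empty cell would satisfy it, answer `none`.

Vacating (4,1). Empty cells in order:
  (0,1): 2/3 same-type → satisfied — stop here.

(0,1)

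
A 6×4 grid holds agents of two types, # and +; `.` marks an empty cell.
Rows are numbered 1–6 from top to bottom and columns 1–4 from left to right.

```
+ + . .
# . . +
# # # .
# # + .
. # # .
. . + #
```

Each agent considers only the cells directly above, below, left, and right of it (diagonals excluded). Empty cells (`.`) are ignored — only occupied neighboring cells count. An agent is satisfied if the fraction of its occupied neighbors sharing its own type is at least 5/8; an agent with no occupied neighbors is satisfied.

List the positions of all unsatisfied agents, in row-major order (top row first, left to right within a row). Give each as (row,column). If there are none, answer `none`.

Row 1: (1,1)+ 1/2 ✗ · (1,2)+ 1/1 ✓
Row 2: (2,1)# 1/2 ✗ · (2,4)+ 0/0 ✓
Row 3: (3,1)# 3/3 ✓ · (3,2)# 3/3 ✓ · (3,3)# 1/2 ✗
Row 4: (4,1)# 2/2 ✓ · (4,2)# 3/4 ✓ · (4,3)+ 0/3 ✗
Row 5: (5,2)# 2/2 ✓ · (5,3)# 1/3 ✗
Row 6: (6,3)+ 0/2 ✗ · (6,4)# 0/1 ✗

(1,1), (2,1), (3,3), (4,3), (5,3), (6,3), (6,4)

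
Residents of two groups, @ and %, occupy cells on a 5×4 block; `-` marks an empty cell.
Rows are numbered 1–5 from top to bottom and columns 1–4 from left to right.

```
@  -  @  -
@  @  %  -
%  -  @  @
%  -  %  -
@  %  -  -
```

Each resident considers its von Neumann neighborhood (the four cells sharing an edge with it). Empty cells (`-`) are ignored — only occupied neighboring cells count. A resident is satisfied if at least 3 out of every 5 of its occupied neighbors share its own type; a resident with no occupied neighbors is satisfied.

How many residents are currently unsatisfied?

9

Row 1: (1,1)@ 1/1 ok · (1,3)@ 0/1 unhappy
Row 2: (2,1)@ 2/3 ok · (2,2)@ 1/2 unhappy · (2,3)% 0/3 unhappy
Row 3: (3,1)% 1/2 unhappy · (3,3)@ 1/3 unhappy · (3,4)@ 1/1 ok
Row 4: (4,1)% 1/2 unhappy · (4,3)% 0/1 unhappy
Row 5: (5,1)@ 0/2 unhappy · (5,2)% 0/1 unhappy
Unsatisfied: (1,3), (2,2), (2,3), (3,1), (3,3), (4,1), (4,3), (5,1), (5,2) — 9 in total.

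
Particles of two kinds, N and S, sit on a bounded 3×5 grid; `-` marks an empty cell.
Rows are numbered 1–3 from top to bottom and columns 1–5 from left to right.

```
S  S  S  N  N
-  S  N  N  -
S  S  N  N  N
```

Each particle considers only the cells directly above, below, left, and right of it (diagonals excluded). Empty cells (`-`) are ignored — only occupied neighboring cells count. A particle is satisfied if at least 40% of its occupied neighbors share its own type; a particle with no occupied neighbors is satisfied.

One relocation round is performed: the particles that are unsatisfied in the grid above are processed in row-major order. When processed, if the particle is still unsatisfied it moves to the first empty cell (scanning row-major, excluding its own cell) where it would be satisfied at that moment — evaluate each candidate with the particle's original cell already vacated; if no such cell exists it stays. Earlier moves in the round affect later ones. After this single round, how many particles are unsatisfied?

0

Initially unsatisfied (in order): (1,3).
  (1,3) → (2,1).
Resulting grid:
S S - N N
S S N N -
S S N N N
All satisfied now.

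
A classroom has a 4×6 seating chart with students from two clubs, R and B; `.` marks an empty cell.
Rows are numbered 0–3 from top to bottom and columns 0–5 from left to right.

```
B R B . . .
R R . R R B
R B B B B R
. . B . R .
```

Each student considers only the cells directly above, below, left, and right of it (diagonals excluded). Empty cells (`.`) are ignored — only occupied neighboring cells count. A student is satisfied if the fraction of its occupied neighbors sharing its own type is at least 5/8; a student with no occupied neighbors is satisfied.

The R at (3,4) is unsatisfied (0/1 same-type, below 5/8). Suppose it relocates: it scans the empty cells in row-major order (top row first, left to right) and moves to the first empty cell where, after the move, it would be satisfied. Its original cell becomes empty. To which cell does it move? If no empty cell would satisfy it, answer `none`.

(0,4)

Vacating (3,4). Empty cells in order:
  (0,3): 1/2 same-type → still unsatisfied.
  (0,4): 1/1 same-type → satisfied — stop here.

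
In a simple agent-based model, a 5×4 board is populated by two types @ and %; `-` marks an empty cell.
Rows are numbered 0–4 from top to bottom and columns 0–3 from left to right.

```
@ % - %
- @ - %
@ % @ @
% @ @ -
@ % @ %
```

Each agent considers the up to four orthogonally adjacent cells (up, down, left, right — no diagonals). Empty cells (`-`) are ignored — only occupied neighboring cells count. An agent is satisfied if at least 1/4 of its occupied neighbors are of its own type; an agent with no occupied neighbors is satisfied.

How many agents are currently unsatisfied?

9

Row 0: (0,0)@ 0/1 ✗ · (0,1)% 0/2 ✗ · (0,3)% 1/1 ✓
Row 1: (1,1)@ 0/2 ✗ · (1,3)% 1/2 ✓
Row 2: (2,0)@ 0/2 ✗ · (2,1)% 0/4 ✗ · (2,2)@ 2/3 ✓ · (2,3)@ 1/2 ✓
Row 3: (3,0)% 0/3 ✗ · (3,1)@ 1/4 ✓ · (3,2)@ 3/3 ✓
Row 4: (4,0)@ 0/2 ✗ · (4,1)% 0/3 ✗ · (4,2)@ 1/3 ✓ · (4,3)% 0/1 ✗
Unsatisfied: (0,0), (0,1), (1,1), (2,0), (2,1), (3,0), (4,0), (4,1), (4,3) — 9 in total.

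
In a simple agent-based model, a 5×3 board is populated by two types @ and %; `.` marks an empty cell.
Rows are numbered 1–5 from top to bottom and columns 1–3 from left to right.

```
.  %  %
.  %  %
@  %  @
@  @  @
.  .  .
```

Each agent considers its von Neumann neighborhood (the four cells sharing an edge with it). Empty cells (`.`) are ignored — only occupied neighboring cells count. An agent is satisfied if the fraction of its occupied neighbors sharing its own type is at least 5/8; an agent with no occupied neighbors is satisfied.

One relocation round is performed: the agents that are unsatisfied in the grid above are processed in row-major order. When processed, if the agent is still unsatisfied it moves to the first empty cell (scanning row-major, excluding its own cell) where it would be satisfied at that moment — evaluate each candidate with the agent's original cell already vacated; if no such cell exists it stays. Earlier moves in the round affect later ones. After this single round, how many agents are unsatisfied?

0

Initially unsatisfied (in order): (3,1), (3,2), (3,3).
  (3,1) → (5,1).
  (3,2) → (1,1).
  (3,3) → (3,1).
Resulting grid:
% % %
. % %
@ . .
@ @ @
@ . .
All satisfied now.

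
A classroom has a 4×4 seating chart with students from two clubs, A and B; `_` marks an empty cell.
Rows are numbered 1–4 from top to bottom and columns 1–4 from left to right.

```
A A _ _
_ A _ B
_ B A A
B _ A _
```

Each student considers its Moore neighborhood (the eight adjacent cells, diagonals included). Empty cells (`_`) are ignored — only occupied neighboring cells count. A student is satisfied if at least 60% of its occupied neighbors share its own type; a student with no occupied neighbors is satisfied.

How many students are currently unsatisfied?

Row 1: (1,1)A 2/2 ok · (1,2)A 2/2 ok
Row 2: (2,2)A 3/4 ok · (2,4)B 0/2 unhappy
Row 3: (3,2)B 1/4 unhappy · (3,3)A 3/5 ok · (3,4)A 2/3 ok
Row 4: (4,1)B 1/1 ok · (4,3)A 2/3 ok
Unsatisfied: (2,4), (3,2) — 2 in total.

2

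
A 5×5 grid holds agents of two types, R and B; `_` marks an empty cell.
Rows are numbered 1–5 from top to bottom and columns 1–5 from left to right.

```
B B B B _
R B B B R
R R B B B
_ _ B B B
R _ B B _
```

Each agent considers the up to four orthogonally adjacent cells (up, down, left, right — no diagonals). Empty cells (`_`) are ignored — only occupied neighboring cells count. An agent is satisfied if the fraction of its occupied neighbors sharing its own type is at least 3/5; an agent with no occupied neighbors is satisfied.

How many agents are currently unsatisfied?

(1,1)B 1/2 ✗
(1,2)B 3/3 ✓
(1,3)B 3/3 ✓
(1,4)B 2/2 ✓
(2,1)R 1/3 ✗
(2,2)B 2/4 ✗
(2,3)B 4/4 ✓
(2,4)B 3/4 ✓
(2,5)R 0/2 ✗
(3,1)R 2/2 ✓
(3,2)R 1/3 ✗
(3,3)B 3/4 ✓
(3,4)B 4/4 ✓
(3,5)B 2/3 ✓
(4,3)B 3/3 ✓
(4,4)B 4/4 ✓
(4,5)B 2/2 ✓
(5,1)R 0/0 ✓
(5,3)B 2/2 ✓
(5,4)B 2/2 ✓
Unsatisfied: (1,1), (2,1), (2,2), (2,5), (3,2) — 5 in total.

5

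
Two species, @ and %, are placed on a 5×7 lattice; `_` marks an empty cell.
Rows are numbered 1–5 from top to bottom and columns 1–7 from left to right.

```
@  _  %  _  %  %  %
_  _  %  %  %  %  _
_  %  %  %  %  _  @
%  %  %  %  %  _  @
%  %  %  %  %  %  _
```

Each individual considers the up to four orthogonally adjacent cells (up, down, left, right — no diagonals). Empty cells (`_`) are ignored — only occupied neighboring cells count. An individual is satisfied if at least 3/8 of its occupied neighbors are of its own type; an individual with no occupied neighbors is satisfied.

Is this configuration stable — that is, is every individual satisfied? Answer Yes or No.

Row 1: (1,1)@ 0/0 ok · (1,3)% 1/1 ok · (1,5)% 2/2 ok · (1,6)% 3/3 ok · (1,7)% 1/1 ok
Row 2: (2,3)% 3/3 ok · (2,4)% 3/3 ok · (2,5)% 4/4 ok · (2,6)% 2/2 ok
Row 3: (3,2)% 2/2 ok · (3,3)% 4/4 ok · (3,4)% 4/4 ok · (3,5)% 3/3 ok · (3,7)@ 1/1 ok
Row 4: (4,1)% 2/2 ok · (4,2)% 4/4 ok · (4,3)% 4/4 ok · (4,4)% 4/4 ok · (4,5)% 3/3 ok · (4,7)@ 1/1 ok
Row 5: (5,1)% 2/2 ok · (5,2)% 3/3 ok · (5,3)% 3/3 ok · (5,4)% 3/3 ok · (5,5)% 3/3 ok · (5,6)% 1/1 ok
All meet the threshold, so the configuration is stable.

Yes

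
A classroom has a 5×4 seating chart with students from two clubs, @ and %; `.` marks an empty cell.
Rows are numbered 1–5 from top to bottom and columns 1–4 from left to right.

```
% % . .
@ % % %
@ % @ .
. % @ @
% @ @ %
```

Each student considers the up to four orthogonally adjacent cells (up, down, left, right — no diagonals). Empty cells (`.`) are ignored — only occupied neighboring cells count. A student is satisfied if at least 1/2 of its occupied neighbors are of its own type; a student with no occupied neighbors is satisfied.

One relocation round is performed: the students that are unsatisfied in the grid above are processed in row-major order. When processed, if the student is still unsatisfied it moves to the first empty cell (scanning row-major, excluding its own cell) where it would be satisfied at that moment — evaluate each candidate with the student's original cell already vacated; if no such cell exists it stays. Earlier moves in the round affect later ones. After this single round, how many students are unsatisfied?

2

Initially unsatisfied (in order): (2,1), (3,3), (4,2), (5,1), (5,2), (5,4).
  (2,1) → (3,4).
  (3,3): now satisfied by earlier moves; stays.
  (4,2) → (1,3).
  (5,1) → (1,4).
  (5,2): now satisfied by earlier moves; stays.
  (5,4) → (2,1).
Resulting grid:
% % % %
% % % %
@ % @ @
. . @ @
. @ @ .
Unsatisfied now: (3,1), (3,2).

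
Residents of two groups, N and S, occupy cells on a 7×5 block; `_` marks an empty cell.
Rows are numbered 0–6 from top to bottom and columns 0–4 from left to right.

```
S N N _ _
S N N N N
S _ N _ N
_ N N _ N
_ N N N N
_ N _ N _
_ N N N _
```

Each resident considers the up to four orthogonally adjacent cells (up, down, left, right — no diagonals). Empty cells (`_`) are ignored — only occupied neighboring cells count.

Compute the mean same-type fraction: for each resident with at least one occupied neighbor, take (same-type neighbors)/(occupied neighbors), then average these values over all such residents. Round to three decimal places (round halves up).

Row 0: (0,0)S 1/2 · (0,1)N 2/3 · (0,2)N 2/2
Row 1: (1,0)S 2/3 · (1,1)N 2/3 · (1,2)N 4/4 · (1,3)N 2/2 · (1,4)N 2/2
Row 2: (2,0)S 1/1 · (2,2)N 2/2 · (2,4)N 2/2
Row 3: (3,1)N 2/2 · (3,2)N 3/3 · (3,4)N 2/2
Row 4: (4,1)N 3/3 · (4,2)N 3/3 · (4,3)N 3/3 · (4,4)N 2/2
Row 5: (5,1)N 2/2 · (5,3)N 2/2
Row 6: (6,1)N 2/2 · (6,2)N 2/2 · (6,3)N 2/2
Sum over 23 residents: 1/2 + 2/3 + 2/2 + 2/3 + 2/3 + 4/4 + 2/2 + 2/2 + 1/1 + 2/2 + 2/2 + 2/2 + 3/3 + 2/2 + 3/3 + 3/3 + 3/3 + 2/2 + 2/2 + 2/2 + 2/2 + 2/2 + 2/2 = 43/2; mean = 43/2 ÷ 23 = 43/46 = 0.934782… → 0.935.

0.935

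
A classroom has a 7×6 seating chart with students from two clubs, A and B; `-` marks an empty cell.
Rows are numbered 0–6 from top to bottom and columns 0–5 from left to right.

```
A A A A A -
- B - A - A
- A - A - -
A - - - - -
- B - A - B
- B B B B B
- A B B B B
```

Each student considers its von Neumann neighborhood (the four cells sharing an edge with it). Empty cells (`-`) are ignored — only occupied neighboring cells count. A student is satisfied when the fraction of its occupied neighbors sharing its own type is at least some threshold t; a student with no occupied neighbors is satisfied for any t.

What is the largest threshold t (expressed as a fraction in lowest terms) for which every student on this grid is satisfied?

Row 0: (0,0)A 1/1 · (0,1)A 2/3 · (0,2)A 2/2 · (0,3)A 3/3 · (0,4)A 1/1
Row 1: (1,1)B 0/2 · (1,3)A 2/2 · (1,5)A — no occupied neighbors
Row 2: (2,1)A 0/1 · (2,3)A 1/1
Row 3: (3,0)A — no occupied neighbors
Row 4: (4,1)B 1/1 · (4,3)A 0/1 · (4,5)B 1/1
Row 5: (5,1)B 2/3 · (5,2)B 3/3 · (5,3)B 3/4 · (5,4)B 3/3 · (5,5)B 3/3
Row 6: (6,1)A 0/2 · (6,2)B 2/3 · (6,3)B 3/3 · (6,4)B 3/3 · (6,5)B 2/2
The smallest same-type fraction is 0/2 at (1,1), which reduces to 0/1. Any threshold above that leaves this student unsatisfied.

0/1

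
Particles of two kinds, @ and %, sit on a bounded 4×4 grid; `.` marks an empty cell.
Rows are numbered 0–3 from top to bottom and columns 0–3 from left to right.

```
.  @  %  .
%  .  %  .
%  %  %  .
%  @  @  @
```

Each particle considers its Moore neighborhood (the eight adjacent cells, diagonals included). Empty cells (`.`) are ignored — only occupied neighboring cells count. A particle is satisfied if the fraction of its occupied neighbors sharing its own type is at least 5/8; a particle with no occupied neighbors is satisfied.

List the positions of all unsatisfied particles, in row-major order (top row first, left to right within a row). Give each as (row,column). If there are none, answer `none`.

(0,1), (0,2), (2,2), (3,1), (3,2), (3,3)

Row 0: (0,1)@ 0/3 ✗ · (0,2)% 1/2 ✗
Row 1: (1,0)% 2/3 ✓ · (1,2)% 3/4 ✓
Row 2: (2,0)% 3/4 ✓ · (2,1)% 5/7 ✓ · (2,2)% 2/5 ✗
Row 3: (3,0)% 2/3 ✓ · (3,1)@ 1/5 ✗ · (3,2)@ 2/4 ✗ · (3,3)@ 1/2 ✗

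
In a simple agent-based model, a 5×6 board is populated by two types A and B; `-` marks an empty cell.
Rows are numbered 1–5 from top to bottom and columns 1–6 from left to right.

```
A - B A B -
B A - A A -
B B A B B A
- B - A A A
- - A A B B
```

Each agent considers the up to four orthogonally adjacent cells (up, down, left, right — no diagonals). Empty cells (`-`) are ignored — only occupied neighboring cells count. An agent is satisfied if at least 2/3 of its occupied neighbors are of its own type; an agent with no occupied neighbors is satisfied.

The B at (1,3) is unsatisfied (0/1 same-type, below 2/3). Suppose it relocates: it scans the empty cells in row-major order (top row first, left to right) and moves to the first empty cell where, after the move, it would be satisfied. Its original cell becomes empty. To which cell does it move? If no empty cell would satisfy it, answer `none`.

(1,6)

Vacating (1,3). Empty cells in order:
  (1,2): 0/2 same-type → still unsatisfied.
  (1,6): 1/1 same-type → satisfied — stop here.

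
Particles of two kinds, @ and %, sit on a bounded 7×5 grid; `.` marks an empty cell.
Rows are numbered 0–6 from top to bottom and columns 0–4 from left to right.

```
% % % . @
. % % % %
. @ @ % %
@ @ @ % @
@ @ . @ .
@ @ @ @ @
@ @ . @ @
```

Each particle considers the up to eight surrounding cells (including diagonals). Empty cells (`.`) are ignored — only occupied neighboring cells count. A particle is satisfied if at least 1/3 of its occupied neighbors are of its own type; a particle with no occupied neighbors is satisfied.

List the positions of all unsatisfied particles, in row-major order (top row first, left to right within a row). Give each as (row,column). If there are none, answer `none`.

(0,0)% 2/2 ✓
(0,1)% 4/4 ✓
(0,2)% 4/4 ✓
(0,4)@ 0/2 ✗
(1,1)% 4/6 ✓
(1,2)% 5/7 ✓
(1,3)% 5/7 ✓
(1,4)% 3/4 ✓
(2,1)@ 4/6 ✓
(2,2)@ 3/8 ✓
(2,3)% 5/8 ✓
(2,4)% 4/5 ✓
(3,0)@ 4/4 ✓
(3,1)@ 6/6 ✓
(3,2)@ 5/7 ✓
(3,3)% 2/6 ✓
(3,4)@ 1/4 ✗
(4,0)@ 5/5 ✓
(4,1)@ 7/7 ✓
(4,3)@ 5/6 ✓
(5,0)@ 5/5 ✓
(5,1)@ 6/6 ✓
(5,2)@ 6/6 ✓
(5,3)@ 5/5 ✓
(5,4)@ 4/4 ✓
(6,0)@ 3/3 ✓
(6,1)@ 4/4 ✓
(6,3)@ 4/4 ✓
(6,4)@ 3/3 ✓

(0,4), (3,4)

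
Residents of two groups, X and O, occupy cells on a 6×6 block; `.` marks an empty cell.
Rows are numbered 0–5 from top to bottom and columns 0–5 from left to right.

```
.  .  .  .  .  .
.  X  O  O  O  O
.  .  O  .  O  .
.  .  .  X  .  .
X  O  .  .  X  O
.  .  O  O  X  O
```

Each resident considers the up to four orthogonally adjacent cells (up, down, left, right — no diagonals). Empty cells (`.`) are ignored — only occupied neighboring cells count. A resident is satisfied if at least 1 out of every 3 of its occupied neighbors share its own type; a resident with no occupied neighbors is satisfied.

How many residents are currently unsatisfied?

Row 1: (1,1)X 0/1 unhappy · (1,2)O 2/3 ok · (1,3)O 2/2 ok · (1,4)O 3/3 ok · (1,5)O 1/1 ok
Row 2: (2,2)O 1/1 ok · (2,4)O 1/1 ok
Row 3: (3,3)X 0/0 ok
Row 4: (4,0)X 0/1 unhappy · (4,1)O 0/1 unhappy · (4,4)X 1/2 ok · (4,5)O 1/2 ok
Row 5: (5,2)O 1/1 ok · (5,3)O 1/2 ok · (5,4)X 1/3 ok · (5,5)O 1/2 ok
Unsatisfied: (1,1), (4,0), (4,1) — 3 in total.

3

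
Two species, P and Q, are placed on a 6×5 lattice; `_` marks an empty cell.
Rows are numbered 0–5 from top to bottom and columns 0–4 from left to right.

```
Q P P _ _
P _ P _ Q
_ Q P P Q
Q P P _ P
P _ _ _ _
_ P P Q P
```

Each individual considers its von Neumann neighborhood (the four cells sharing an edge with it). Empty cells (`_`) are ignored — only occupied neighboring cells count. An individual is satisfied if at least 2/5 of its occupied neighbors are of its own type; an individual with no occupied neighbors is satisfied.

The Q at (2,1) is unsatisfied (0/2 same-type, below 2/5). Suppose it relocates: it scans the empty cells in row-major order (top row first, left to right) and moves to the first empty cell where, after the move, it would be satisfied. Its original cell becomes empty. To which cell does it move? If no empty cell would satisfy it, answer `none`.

Vacating (2,1). Empty cells in order:
  (0,3): 0/1 same-type → still unsatisfied.
  (0,4): 1/1 same-type → satisfied — stop here.

(0,4)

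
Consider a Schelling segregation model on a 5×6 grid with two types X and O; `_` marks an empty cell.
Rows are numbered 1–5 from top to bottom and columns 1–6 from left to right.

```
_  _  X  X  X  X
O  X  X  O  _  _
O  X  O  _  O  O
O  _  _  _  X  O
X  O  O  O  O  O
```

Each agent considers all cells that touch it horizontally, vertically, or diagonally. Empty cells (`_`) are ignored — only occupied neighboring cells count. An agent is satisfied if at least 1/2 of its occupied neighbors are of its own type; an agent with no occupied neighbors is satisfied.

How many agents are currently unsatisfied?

6

(1,3)X 3/4 satisfied
(1,4)X 3/4 satisfied
(1,5)X 2/3 satisfied
(1,6)X 1/1 satisfied
(2,1)O 1/3 not
(2,2)X 3/6 satisfied
(2,3)X 4/6 satisfied
(2,4)O 2/6 not
(3,1)O 2/4 satisfied
(3,2)X 2/6 not
(3,3)O 1/4 not
(3,5)O 3/4 satisfied
(3,6)O 2/3 satisfied
(4,1)O 2/4 satisfied
(4,5)X 0/6 not
(4,6)O 4/5 satisfied
(5,1)X 0/2 not
(5,2)O 2/3 satisfied
(5,3)O 2/2 satisfied
(5,4)O 2/3 satisfied
(5,5)O 3/4 satisfied
(5,6)O 2/3 satisfied
Unsatisfied: (2,1), (2,4), (3,2), (3,3), (4,5), (5,1) — 6 in total.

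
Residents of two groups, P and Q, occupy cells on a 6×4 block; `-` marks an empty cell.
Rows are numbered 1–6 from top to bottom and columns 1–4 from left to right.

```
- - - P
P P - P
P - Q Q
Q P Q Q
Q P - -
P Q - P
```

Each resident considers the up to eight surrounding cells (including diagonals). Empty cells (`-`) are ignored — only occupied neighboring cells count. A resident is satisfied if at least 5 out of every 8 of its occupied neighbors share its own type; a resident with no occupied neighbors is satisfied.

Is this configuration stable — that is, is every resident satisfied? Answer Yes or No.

No

Row 1: (1,4)P 1/1 satisfied
Row 2: (2,1)P 2/2 satisfied · (2,2)P 2/3 satisfied · (2,4)P 1/3 not
Row 3: (3,1)P 3/4 satisfied · (3,3)Q 3/6 not · (3,4)Q 3/4 satisfied
Row 4: (4,1)Q 1/4 not · (4,2)P 2/6 not · (4,3)Q 3/5 not · (4,4)Q 3/3 satisfied
Row 5: (5,1)Q 2/5 not · (5,2)P 2/6 not
Row 6: (6,1)P 1/3 not · (6,2)Q 1/3 not · (6,4)P 0/0 satisfied
For instance (2,4) has only 1/3 same-type neighbors, below 5/8.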